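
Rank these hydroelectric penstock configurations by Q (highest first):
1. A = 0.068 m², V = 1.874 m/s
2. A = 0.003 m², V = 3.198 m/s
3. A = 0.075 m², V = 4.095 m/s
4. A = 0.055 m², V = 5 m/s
Case 1: Q = 127.4 L/s
Case 2: Q = 9.594 L/s
Case 3: Q = 307.1 L/s
Case 4: Q = 275 L/s
Ranking (highest first): 3, 4, 1, 2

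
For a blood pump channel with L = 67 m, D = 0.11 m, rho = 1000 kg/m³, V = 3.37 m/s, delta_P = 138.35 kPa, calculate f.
Formula: \Delta P = f \frac{L}{D} \frac{\rho V^2}{2}
Substituting knowns: 138.35 = f·(67/0.11)·0.5·1000·3.37²/1000
Solving for f: f = (138.35·1000)/((67/0.11)·0.5·1000·3.37²) = 0.04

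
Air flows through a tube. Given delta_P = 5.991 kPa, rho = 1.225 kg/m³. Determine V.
Formula: V = \sqrt{\frac{2 \Delta P}{\rho}}
V = √(2·(5.991·1000)/1.225) = 98.9 m/s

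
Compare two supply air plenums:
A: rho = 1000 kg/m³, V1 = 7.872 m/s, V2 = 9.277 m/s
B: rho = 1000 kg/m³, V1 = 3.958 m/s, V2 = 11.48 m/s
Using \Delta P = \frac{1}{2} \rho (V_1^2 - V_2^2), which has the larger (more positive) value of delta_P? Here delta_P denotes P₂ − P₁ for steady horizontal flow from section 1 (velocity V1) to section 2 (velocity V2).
delta_P(A) = -12.05 kPa, delta_P(B) = -58.06 kPa. Answer: A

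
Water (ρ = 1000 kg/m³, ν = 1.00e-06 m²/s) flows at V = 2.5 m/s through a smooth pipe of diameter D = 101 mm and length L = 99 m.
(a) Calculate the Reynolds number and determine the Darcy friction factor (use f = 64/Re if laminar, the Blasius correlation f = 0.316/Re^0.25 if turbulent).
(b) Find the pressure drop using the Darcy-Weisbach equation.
(a) Re = V·D/ν = 2.5·0.101/1.00e-06 = 252500 → turbulent (Re > 4000); f = 0.316/Re^0.25 = 0.316/252500^0.25 = 0.014097 (Blasius is strictly valid for Re ≲ 1e5; used here as the smooth-pipe estimate the problem specifies)
(b) Darcy-Weisbach: ΔP = f·(L/D)·½ρV²/1000 = 0.014097·(99/0.101)·½·1000·2.5²/1000 = 43.18 kPa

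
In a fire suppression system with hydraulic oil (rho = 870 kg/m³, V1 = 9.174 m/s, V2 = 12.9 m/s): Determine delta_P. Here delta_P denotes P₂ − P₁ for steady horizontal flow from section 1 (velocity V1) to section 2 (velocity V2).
Formula: \Delta P = \frac{1}{2} \rho (V_1^2 - V_2^2)
delta_P = 0.5·870·(9.174² − 12.9²)/1000 = -35.78 kPa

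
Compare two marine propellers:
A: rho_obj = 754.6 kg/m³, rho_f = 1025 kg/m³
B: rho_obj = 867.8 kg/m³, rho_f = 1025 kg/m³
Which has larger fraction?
fraction(A) = 0.7362, fraction(B) = 0.8466. Answer: B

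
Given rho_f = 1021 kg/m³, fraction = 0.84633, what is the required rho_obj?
Formula: f_{sub} = \frac{\rho_{obj}}{\rho_f}
Substituting knowns: 0.84633 = rho_obj/1021
Solving for rho_obj: rho_obj = 0.84633·1021 = 864.1 kg/m³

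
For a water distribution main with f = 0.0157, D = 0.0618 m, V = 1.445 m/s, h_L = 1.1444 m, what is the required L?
Formula: h_L = f \frac{L}{D} \frac{V^2}{2g}
Substituting knowns: 1.1444 = 0.0157·(L/0.0618)·1.445²/(2·9.81)
Solving for L: L = 1.1444·2·9.81·0.0618/(0.0157·1.445²) = 42.33 m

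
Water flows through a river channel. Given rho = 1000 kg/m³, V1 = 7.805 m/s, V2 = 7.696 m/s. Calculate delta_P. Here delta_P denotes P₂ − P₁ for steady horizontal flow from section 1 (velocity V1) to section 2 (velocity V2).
Formula: \Delta P = \frac{1}{2} \rho (V_1^2 - V_2^2)
delta_P = 0.5·1000·(7.805² − 7.696²)/1000 = 0.8448 kPa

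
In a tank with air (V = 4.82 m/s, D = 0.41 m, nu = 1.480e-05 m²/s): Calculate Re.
Formula: Re = \frac{V D}{\nu}
Re = 4.82·0.41/1.480e-05 = 133527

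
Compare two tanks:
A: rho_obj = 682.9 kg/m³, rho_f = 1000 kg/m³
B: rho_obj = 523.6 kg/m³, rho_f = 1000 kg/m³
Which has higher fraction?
fraction(A) = 0.6829, fraction(B) = 0.5236. Answer: A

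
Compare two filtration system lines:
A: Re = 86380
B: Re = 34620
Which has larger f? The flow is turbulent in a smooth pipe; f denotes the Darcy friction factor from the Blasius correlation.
f(A) = 0.01843, f(B) = 0.02317. Answer: B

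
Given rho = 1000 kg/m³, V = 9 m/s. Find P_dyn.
Formula: P_{dyn} = \frac{1}{2} \rho V^2
P_dyn = 0.5·1000·9²/1000 = 40.5 kPa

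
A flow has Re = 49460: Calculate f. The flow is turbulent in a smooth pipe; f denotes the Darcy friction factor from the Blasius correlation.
Formula: f = \frac{0.316}{Re^{0.25}}
f = 0.316/49460^0.25 = 0.02119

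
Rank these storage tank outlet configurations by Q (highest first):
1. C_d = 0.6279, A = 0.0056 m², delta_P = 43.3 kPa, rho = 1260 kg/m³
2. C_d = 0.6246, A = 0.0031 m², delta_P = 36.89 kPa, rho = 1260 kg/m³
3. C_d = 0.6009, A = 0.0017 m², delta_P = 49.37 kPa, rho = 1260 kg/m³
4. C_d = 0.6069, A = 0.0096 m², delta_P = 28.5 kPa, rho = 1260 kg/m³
Case 1: Q = 29.15 L/s
Case 2: Q = 14.82 L/s
Case 3: Q = 9.043 L/s
Case 4: Q = 39.19 L/s
Ranking (highest first): 4, 1, 2, 3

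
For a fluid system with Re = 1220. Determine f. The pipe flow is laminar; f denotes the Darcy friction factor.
Formula: f = \frac{64}{Re}
f = 64/1220 = 0.05246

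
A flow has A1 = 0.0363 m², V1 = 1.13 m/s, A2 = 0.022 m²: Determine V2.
Formula: V_2 = \frac{A_1 V_1}{A_2}
V2 = 0.0363·1.13/0.022 = 1.864 m/s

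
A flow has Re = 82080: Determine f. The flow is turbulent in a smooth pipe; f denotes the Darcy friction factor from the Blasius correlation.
Formula: f = \frac{0.316}{Re^{0.25}}
f = 0.316/82080^0.25 = 0.01867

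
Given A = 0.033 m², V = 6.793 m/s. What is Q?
Formula: Q = A V
Q = 0.033·6.793·1000 = 224.2 L/s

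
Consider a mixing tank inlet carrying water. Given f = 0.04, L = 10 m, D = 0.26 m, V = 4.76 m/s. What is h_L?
Formula: h_L = f \frac{L}{D} \frac{V^2}{2g}
h_L = 0.04·(10/0.26)·4.76²/(2·9.81) = 1.777 m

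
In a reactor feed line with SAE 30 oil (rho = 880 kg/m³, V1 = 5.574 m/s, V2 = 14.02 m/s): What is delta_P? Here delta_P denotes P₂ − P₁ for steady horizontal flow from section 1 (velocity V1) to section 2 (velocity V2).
Formula: \Delta P = \frac{1}{2} \rho (V_1^2 - V_2^2)
delta_P = 0.5·880·(5.574² − 14.02²)/1000 = -72.82 kPa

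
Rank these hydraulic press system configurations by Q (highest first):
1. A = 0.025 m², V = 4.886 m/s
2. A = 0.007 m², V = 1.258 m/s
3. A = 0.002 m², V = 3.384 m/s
Case 1: Q = 122.2 L/s
Case 2: Q = 8.806 L/s
Case 3: Q = 6.768 L/s
Ranking (highest first): 1, 2, 3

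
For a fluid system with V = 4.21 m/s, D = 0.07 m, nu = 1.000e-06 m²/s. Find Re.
Formula: Re = \frac{V D}{\nu}
Re = 4.21·0.07/1.000e-06 = 294700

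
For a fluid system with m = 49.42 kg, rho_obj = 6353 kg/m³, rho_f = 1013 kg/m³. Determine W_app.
Formula: W_{app} = mg\left(1 - \frac{\rho_f}{\rho_{obj}}\right)
W_app = 49.42·9.81·(1 − 1013/6353) = 407.5 N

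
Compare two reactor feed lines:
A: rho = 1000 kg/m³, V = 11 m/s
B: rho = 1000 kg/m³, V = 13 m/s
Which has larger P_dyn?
P_dyn(A) = 60.5 kPa, P_dyn(B) = 84.5 kPa. Answer: B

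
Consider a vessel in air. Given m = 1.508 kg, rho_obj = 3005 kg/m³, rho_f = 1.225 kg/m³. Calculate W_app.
Formula: W_{app} = mg\left(1 - \frac{\rho_f}{\rho_{obj}}\right)
W_app = 1.508·9.81·(1 − 1.225/3005) = 14.79 N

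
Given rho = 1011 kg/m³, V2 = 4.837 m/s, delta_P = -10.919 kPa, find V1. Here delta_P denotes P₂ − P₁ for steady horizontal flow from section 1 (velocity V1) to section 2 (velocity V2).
Formula: \Delta P = \frac{1}{2} \rho (V_1^2 - V_2^2)
Substituting knowns: -10.919 = 0.5·1011·(V1² − 4.837²)/1000
Solving for V1: V1 = √(4.837² + 2·(-10.919·1000)/1011) = 1.34 m/s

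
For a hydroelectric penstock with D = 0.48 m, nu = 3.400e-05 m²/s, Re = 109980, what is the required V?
Formula: Re = \frac{V D}{\nu}
Substituting knowns: 109980 = V·0.48/3.400e-05
Solving for V: V = 109980·3.400e-05/0.48 = 7.79 m/s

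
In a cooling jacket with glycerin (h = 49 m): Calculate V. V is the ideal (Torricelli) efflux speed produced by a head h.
Formula: V = \sqrt{2 g h}
V = √(2·9.81·49) = 31.01 m/s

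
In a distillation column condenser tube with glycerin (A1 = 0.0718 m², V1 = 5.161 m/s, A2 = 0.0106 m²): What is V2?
Formula: V_2 = \frac{A_1 V_1}{A_2}
V2 = 0.0718·5.161/0.0106 = 34.96 m/s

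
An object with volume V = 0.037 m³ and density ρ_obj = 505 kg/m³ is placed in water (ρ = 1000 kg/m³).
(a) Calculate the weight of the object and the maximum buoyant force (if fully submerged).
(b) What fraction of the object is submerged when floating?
(a) W=rho_obj*g*V=505*9.81*0.037=183.3 N; F_B(max)=rho*g*V=1000*9.81*0.037=363.0 N
(b) Floating fraction=rho_obj/rho=505/1000=0.505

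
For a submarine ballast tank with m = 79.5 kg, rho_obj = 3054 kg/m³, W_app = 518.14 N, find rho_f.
Formula: W_{app} = mg\left(1 - \frac{\rho_f}{\rho_{obj}}\right)
Substituting knowns: 518.14 = 79.5·9.81·(1 − rho_f/3054)
Solving for rho_f: rho_f = 3054·(1 − 518.14/(79.5·9.81)) = 1025 kg/m³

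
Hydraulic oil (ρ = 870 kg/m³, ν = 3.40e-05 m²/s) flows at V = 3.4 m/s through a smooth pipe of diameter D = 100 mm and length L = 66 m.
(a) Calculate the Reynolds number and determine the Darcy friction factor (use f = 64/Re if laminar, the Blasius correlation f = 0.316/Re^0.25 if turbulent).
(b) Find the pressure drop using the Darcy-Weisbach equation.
(a) Re = V·D/ν = 3.4·0.1/3.40e-05 = 10000 → turbulent (Re > 4000); f = 0.316/Re^0.25 = 0.316/10000^0.25 = 0.0316
(b) Darcy-Weisbach: ΔP = f·(L/D)·½ρV²/1000 = 0.0316·(66/0.100)·½·870·3.4²/1000 = 104.9 kPa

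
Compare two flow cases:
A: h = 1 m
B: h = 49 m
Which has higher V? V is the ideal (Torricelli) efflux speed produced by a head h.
V(A) = 4.429 m/s, V(B) = 31.01 m/s. Answer: B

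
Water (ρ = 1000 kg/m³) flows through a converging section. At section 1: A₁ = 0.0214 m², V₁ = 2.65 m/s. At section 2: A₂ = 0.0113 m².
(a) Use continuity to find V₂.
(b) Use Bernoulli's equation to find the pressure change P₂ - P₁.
(a) Continuity: A₁V₁=A₂V₂ -> V₂=A₁V₁/A₂=0.0214*2.65/0.0113=5.02 m/s
(b) Bernoulli: P₂-P₁=0.5*rho*(V₁^2-V₂^2)/1000=0.5*1000*(2.65^2-5.02^2)/1000=-9.089 kPa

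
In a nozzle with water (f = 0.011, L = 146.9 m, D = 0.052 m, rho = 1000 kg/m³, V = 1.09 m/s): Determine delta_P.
Formula: \Delta P = f \frac{L}{D} \frac{\rho V^2}{2}
delta_P = 0.011·(146.9/0.052)·0.5·1000·1.09²/1000 = 18.46 kPa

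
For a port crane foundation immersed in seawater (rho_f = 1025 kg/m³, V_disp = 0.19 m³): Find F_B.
Formula: F_B = \rho_f g V_{disp}
F_B = 1025·9.81·0.19 = 1910 N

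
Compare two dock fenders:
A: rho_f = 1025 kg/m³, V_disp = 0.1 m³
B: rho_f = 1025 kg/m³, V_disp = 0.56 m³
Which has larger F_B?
F_B(A) = 1006 N, F_B(B) = 5631 N. Answer: B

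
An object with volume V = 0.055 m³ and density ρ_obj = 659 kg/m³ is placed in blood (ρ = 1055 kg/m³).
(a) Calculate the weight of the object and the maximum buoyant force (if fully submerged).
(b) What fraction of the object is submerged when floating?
(a) W=rho_obj*g*V=659*9.81*0.055=355.6 N; F_B(max)=rho*g*V=1055*9.81*0.055=569.2 N
(b) Floating fraction=rho_obj/rho=659/1055=0.625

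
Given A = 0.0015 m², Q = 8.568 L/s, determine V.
Formula: Q = A V
Substituting knowns: 8.568 = 0.0015·V·1000
Solving for V: V = (8.568/1000)/0.0015 = 5.712 m/s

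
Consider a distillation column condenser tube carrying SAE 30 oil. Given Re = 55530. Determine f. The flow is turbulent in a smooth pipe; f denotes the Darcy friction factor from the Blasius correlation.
Formula: f = \frac{0.316}{Re^{0.25}}
f = 0.316/55530^0.25 = 0.02059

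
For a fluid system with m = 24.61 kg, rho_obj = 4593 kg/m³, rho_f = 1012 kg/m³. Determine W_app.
Formula: W_{app} = mg\left(1 - \frac{\rho_f}{\rho_{obj}}\right)
W_app = 24.61·9.81·(1 − 1012/4593) = 188.2 N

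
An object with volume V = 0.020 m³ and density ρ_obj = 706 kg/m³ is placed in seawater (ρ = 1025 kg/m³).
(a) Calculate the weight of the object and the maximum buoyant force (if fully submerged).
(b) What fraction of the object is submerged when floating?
(a) W=rho_obj*g*V=706*9.81*0.020=138.5 N; F_B(max)=rho*g*V=1025*9.81*0.020=201.1 N
(b) Floating fraction=rho_obj/rho=706/1025=0.689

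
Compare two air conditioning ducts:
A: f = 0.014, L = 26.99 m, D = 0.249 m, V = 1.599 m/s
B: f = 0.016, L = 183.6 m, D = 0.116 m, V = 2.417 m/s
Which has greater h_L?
h_L(A) = 0.1978 m, h_L(B) = 7.54 m. Answer: B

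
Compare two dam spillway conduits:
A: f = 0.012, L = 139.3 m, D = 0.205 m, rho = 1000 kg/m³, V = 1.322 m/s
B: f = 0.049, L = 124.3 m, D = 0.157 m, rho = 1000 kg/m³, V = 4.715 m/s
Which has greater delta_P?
delta_P(A) = 7.125 kPa, delta_P(B) = 431.2 kPa. Answer: B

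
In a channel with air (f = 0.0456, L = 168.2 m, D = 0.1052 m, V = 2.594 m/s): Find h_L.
Formula: h_L = f \frac{L}{D} \frac{V^2}{2g}
h_L = 0.0456·(168.2/0.1052)·2.594²/(2·9.81) = 25 m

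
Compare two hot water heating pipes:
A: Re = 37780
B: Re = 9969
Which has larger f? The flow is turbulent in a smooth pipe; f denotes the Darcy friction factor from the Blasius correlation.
f(A) = 0.02267, f(B) = 0.03162. Answer: B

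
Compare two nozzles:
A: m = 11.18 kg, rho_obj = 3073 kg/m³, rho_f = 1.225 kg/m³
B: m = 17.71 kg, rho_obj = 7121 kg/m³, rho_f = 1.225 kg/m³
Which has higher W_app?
W_app(A) = 109.6 N, W_app(B) = 173.7 N. Answer: B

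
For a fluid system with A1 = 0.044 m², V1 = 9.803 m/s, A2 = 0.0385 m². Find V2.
Formula: V_2 = \frac{A_1 V_1}{A_2}
V2 = 0.044·9.803/0.0385 = 11.2 m/s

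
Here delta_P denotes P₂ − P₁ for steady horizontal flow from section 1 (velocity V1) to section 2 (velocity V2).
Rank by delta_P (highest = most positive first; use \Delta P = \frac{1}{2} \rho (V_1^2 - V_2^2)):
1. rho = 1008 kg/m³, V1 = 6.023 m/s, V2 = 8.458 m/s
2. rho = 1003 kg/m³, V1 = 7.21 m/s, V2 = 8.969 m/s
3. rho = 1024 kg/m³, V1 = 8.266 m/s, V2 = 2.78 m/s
Case 1: delta_P = -17.77 kPa
Case 2: delta_P = -14.27 kPa
Case 3: delta_P = 31.03 kPa
Ranking (highest first): 3, 2, 1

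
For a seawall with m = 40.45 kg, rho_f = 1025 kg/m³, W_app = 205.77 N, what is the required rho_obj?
Formula: W_{app} = mg\left(1 - \frac{\rho_f}{\rho_{obj}}\right)
Substituting knowns: 205.77 = 40.45·9.81·(1 − 1025/rho_obj)
Solving for rho_obj: rho_obj = 1025/(1 − 205.77/(40.45·9.81)) = 2129 kg/m³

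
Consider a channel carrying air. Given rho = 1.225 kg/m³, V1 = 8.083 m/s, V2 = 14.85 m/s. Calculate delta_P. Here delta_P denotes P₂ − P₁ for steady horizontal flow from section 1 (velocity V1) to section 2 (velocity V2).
Formula: \Delta P = \frac{1}{2} \rho (V_1^2 - V_2^2)
delta_P = 0.5·1.225·(8.083² − 14.85²)/1000 = -0.09505 kPa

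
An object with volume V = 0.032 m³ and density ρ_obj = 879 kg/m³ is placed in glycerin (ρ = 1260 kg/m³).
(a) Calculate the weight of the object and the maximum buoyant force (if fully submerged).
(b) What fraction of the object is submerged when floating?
(a) W=rho_obj*g*V=879*9.81*0.032=275.9 N; F_B(max)=rho*g*V=1260*9.81*0.032=395.5 N
(b) Floating fraction=rho_obj/rho=879/1260=0.698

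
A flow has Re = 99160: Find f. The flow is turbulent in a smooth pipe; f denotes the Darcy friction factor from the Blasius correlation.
Formula: f = \frac{0.316}{Re^{0.25}}
f = 0.316/99160^0.25 = 0.01781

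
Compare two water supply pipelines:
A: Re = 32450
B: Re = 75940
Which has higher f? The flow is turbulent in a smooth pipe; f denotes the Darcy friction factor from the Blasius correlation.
f(A) = 0.02354, f(B) = 0.01904. Answer: A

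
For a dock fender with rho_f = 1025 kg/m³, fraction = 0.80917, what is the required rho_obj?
Formula: f_{sub} = \frac{\rho_{obj}}{\rho_f}
Substituting knowns: 0.80917 = rho_obj/1025
Solving for rho_obj: rho_obj = 0.80917·1025 = 829.4 kg/m³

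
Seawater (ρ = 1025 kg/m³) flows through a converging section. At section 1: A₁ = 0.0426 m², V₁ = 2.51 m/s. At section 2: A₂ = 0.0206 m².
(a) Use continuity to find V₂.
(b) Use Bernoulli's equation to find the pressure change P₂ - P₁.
(a) Continuity: A₁V₁=A₂V₂ -> V₂=A₁V₁/A₂=0.0426*2.51/0.0206=5.19 m/s
(b) Bernoulli: P₂-P₁=0.5*rho*(V₁^2-V₂^2)/1000=0.5*1025*(2.51^2-5.19^2)/1000=-10.58 kPa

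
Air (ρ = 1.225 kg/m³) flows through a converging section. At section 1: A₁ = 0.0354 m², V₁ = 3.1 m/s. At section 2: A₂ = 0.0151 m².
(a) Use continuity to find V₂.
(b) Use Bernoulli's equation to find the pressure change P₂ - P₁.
(a) Continuity: A₁V₁=A₂V₂ -> V₂=A₁V₁/A₂=0.0354*3.1/0.0151=7.27 m/s
(b) Bernoulli: P₂-P₁=0.5*rho*(V₁^2-V₂^2)/1000=0.5*1.225*(3.1^2-7.27^2)/1000=-0.02649 kPa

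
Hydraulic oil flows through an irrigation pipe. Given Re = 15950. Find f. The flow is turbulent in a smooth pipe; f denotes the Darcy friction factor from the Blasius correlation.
Formula: f = \frac{0.316}{Re^{0.25}}
f = 0.316/15950^0.25 = 0.02812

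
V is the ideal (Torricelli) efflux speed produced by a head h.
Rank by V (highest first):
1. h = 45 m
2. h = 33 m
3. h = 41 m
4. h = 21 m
Case 1: V = 29.71 m/s
Case 2: V = 25.45 m/s
Case 3: V = 28.36 m/s
Case 4: V = 20.3 m/s
Ranking (highest first): 1, 3, 2, 4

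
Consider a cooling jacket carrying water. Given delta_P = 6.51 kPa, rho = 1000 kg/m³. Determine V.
Formula: V = \sqrt{\frac{2 \Delta P}{\rho}}
V = √(2·(6.51·1000)/1000) = 3.608 m/s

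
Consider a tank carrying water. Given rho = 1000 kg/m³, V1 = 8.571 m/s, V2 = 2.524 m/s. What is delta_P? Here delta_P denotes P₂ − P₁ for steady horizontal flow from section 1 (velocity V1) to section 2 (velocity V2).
Formula: \Delta P = \frac{1}{2} \rho (V_1^2 - V_2^2)
delta_P = 0.5·1000·(8.571² − 2.524²)/1000 = 33.55 kPa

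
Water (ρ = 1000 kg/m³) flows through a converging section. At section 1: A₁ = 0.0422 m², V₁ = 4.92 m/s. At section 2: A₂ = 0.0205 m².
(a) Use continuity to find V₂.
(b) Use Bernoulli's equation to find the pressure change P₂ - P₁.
(a) Continuity: A₁V₁=A₂V₂ -> V₂=A₁V₁/A₂=0.0422*4.92/0.0205=10.13 m/s
(b) Bernoulli: P₂-P₁=0.5*rho*(V₁^2-V₂^2)/1000=0.5*1000*(4.92^2-10.13^2)/1000=-39.21 kPa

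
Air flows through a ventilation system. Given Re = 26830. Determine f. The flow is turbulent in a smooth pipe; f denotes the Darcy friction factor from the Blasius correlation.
Formula: f = \frac{0.316}{Re^{0.25}}
f = 0.316/26830^0.25 = 0.02469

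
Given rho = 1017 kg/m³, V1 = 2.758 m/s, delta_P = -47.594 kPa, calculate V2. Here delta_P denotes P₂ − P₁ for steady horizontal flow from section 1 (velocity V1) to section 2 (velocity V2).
Formula: \Delta P = \frac{1}{2} \rho (V_1^2 - V_2^2)
Substituting knowns: -47.594 = 0.5·1017·(2.758² − V2²)/1000
Solving for V2: V2 = √(2.758² − 2·(-47.594·1000)/1017) = 10.06 m/s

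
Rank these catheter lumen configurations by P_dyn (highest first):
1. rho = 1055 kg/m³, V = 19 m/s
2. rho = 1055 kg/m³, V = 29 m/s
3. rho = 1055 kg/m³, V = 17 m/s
Case 1: P_dyn = 190.4 kPa
Case 2: P_dyn = 443.6 kPa
Case 3: P_dyn = 152.4 kPa
Ranking (highest first): 2, 1, 3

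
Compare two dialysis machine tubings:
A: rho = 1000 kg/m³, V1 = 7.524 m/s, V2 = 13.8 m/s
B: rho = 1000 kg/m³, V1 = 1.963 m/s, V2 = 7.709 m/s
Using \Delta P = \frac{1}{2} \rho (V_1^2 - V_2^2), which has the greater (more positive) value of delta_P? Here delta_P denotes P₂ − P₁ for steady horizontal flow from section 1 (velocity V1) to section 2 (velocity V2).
delta_P(A) = -66.91 kPa, delta_P(B) = -27.79 kPa. Answer: B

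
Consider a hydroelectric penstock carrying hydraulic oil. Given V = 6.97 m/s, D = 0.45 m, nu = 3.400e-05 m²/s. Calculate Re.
Formula: Re = \frac{V D}{\nu}
Re = 6.97·0.45/3.400e-05 = 92250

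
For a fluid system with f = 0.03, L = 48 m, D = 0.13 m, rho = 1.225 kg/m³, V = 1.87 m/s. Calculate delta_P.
Formula: \Delta P = f \frac{L}{D} \frac{\rho V^2}{2}
delta_P = 0.03·(48/0.13)·0.5·1.225·1.87²/1000 = 0.02373 kPa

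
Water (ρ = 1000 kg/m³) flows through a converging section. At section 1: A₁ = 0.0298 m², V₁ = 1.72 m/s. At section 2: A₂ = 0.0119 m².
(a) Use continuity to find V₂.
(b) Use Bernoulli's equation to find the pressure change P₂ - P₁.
(a) Continuity: A₁V₁=A₂V₂ -> V₂=A₁V₁/A₂=0.0298*1.72/0.0119=4.31 m/s
(b) Bernoulli: P₂-P₁=0.5*rho*(V₁^2-V₂^2)/1000=0.5*1000*(1.72^2-4.31^2)/1000=-7.809 kPa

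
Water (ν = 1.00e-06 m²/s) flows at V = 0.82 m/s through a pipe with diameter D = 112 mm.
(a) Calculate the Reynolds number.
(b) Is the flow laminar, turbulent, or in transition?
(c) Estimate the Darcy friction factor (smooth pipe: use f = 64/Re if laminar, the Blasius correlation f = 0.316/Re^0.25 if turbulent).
(a) Re = V·D/ν = 0.82·0.112/1.00e-06 = 91840
(b) Flow regime: turbulent (Re > 4000)
(c) Friction factor: f = 0.316/Re^0.25 = 0.316/91840^0.25 = 0.01815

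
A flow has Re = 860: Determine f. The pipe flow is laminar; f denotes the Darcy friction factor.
Formula: f = \frac{64}{Re}
f = 64/860 = 0.07442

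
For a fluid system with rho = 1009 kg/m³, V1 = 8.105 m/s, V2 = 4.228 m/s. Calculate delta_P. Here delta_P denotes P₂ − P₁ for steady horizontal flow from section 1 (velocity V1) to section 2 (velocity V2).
Formula: \Delta P = \frac{1}{2} \rho (V_1^2 - V_2^2)
delta_P = 0.5·1009·(8.105² − 4.228²)/1000 = 24.12 kPa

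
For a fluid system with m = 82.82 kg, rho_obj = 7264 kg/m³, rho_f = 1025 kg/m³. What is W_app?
Formula: W_{app} = mg\left(1 - \frac{\rho_f}{\rho_{obj}}\right)
W_app = 82.82·9.81·(1 − 1025/7264) = 697.8 N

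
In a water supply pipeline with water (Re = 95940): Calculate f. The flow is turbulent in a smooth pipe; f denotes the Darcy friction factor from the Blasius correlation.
Formula: f = \frac{0.316}{Re^{0.25}}
f = 0.316/95940^0.25 = 0.01796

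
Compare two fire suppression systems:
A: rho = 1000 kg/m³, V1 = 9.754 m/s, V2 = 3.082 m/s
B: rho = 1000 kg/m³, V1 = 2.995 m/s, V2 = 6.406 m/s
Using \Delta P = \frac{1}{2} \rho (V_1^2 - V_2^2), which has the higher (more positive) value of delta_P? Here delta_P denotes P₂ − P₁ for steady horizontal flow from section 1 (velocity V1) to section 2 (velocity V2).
delta_P(A) = 42.82 kPa, delta_P(B) = -16.03 kPa. Answer: A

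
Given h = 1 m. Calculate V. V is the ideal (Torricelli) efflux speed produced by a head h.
Formula: V = \sqrt{2 g h}
V = √(2·9.81·1) = 4.429 m/s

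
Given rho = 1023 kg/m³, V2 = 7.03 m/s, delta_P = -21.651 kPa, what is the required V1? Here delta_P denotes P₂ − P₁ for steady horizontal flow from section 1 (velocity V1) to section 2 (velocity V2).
Formula: \Delta P = \frac{1}{2} \rho (V_1^2 - V_2^2)
Substituting knowns: -21.651 = 0.5·1023·(V1² − 7.03²)/1000
Solving for V1: V1 = √(7.03² + 2·(-21.651·1000)/1023) = 2.663 m/s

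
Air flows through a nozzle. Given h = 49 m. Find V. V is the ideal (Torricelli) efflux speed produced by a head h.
Formula: V = \sqrt{2 g h}
V = √(2·9.81·49) = 31.01 m/s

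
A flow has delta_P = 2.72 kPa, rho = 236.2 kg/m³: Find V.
Formula: V = \sqrt{\frac{2 \Delta P}{\rho}}
V = √(2·(2.72·1000)/236.2) = 4.799 m/s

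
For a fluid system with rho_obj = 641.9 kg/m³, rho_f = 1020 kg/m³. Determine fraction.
Formula: f_{sub} = \frac{\rho_{obj}}{\rho_f}
fraction = 641.9/1020 = 0.6293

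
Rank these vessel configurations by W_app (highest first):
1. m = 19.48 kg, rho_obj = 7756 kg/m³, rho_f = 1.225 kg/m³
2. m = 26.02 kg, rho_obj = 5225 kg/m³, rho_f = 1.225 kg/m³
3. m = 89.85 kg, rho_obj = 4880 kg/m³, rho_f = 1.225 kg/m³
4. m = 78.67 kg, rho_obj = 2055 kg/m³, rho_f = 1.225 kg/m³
Case 1: W_app = 191.1 N
Case 2: W_app = 255.2 N
Case 3: W_app = 881.2 N
Case 4: W_app = 771.3 N
Ranking (highest first): 3, 4, 2, 1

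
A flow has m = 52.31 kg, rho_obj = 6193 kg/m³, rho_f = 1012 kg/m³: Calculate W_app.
Formula: W_{app} = mg\left(1 - \frac{\rho_f}{\rho_{obj}}\right)
W_app = 52.31·9.81·(1 − 1012/6193) = 429.3 N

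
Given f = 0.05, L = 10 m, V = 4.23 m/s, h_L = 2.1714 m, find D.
Formula: h_L = f \frac{L}{D} \frac{V^2}{2g}
Substituting knowns: 2.1714 = 0.05·(10/D)·4.23²/(2·9.81)
Solving for D: D = 0.05·10·4.23²/(2·9.81·2.1714) = 0.21 m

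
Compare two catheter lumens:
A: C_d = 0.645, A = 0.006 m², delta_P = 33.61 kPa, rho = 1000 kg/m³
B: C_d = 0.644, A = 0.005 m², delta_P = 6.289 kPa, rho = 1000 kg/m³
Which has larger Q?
Q(A) = 31.73 L/s, Q(B) = 11.42 L/s. Answer: A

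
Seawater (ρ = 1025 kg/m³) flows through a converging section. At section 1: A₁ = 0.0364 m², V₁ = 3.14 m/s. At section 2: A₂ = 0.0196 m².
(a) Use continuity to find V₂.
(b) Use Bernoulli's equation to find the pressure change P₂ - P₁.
(a) Continuity: A₁V₁=A₂V₂ -> V₂=A₁V₁/A₂=0.0364*3.14/0.0196=5.83 m/s
(b) Bernoulli: P₂-P₁=0.5*rho*(V₁^2-V₂^2)/1000=0.5*1025*(3.14^2-5.83^2)/1000=-12.37 kPa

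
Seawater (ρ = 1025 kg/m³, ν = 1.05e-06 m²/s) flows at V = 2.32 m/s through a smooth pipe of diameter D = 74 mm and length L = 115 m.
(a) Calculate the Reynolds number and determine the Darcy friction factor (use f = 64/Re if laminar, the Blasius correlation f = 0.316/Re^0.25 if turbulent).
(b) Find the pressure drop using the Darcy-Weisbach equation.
(a) Re = V·D/ν = 2.32·0.074/1.05e-06 = 163500 → turbulent (Re > 4000); f = 0.316/Re^0.25 = 0.316/163500^0.25 = 0.015715 (Blasius is strictly valid for Re ≲ 1e5; used here as the smooth-pipe estimate the problem specifies)
(b) Darcy-Weisbach: ΔP = f·(L/D)·½ρV²/1000 = 0.015715·(115/0.074)·½·1025·2.32²/1000 = 67.37 kPa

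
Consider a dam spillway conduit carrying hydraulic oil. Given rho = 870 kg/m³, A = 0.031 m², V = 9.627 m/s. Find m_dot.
Formula: \dot{m} = \rho A V
m_dot = 870·0.031·9.627 = 259.6 kg/s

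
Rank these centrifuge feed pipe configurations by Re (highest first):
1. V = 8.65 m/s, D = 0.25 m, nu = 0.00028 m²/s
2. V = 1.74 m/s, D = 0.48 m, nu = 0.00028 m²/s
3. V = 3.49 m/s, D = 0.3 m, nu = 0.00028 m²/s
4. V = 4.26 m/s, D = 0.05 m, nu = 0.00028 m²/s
Case 1: Re = 7723
Case 2: Re = 2983
Case 3: Re = 3739
Case 4: Re = 760.7
Ranking (highest first): 1, 3, 2, 4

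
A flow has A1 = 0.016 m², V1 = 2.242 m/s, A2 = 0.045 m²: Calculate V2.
Formula: V_2 = \frac{A_1 V_1}{A_2}
V2 = 0.016·2.242/0.045 = 0.7972 m/s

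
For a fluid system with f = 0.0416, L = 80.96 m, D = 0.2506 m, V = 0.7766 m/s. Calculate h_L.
Formula: h_L = f \frac{L}{D} \frac{V^2}{2g}
h_L = 0.0416·(80.96/0.2506)·0.7766²/(2·9.81) = 0.4131 m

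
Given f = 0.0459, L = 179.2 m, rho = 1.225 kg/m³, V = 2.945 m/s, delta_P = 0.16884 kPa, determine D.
Formula: \Delta P = f \frac{L}{D} \frac{\rho V^2}{2}
Substituting knowns: 0.16884 = 0.0459·(179.2/D)·0.5·1.225·2.945²/1000
Solving for D: D = 0.0459·179.2·0.5·1.225·2.945²/(0.16884·1000) = 0.2588 m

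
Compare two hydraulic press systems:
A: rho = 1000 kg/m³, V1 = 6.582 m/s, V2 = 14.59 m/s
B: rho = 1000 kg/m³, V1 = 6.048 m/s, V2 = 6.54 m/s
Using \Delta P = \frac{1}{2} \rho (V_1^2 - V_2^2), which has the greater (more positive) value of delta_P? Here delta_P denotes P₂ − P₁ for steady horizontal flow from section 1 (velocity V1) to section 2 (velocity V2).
delta_P(A) = -84.77 kPa, delta_P(B) = -3.097 kPa. Answer: B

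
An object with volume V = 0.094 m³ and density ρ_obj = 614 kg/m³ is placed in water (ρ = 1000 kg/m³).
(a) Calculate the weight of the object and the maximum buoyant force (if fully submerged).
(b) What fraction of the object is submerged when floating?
(a) W=rho_obj*g*V=614*9.81*0.094=566.2 N; F_B(max)=rho*g*V=1000*9.81*0.094=922.1 N
(b) Floating fraction=rho_obj/rho=614/1000=0.614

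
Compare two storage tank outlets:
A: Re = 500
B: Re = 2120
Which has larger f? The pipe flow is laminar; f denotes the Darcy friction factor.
f(A) = 0.128, f(B) = 0.03019. Answer: A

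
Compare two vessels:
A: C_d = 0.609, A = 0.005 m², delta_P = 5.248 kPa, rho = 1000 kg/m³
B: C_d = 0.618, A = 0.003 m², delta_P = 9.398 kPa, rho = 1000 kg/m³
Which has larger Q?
Q(A) = 9.865 L/s, Q(B) = 8.038 L/s. Answer: A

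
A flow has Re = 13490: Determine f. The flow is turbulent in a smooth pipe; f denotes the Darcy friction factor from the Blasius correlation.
Formula: f = \frac{0.316}{Re^{0.25}}
f = 0.316/13490^0.25 = 0.02932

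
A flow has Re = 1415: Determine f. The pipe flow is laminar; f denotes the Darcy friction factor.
Formula: f = \frac{64}{Re}
f = 64/1415 = 0.04523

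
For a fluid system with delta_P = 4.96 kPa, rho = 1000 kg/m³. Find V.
Formula: V = \sqrt{\frac{2 \Delta P}{\rho}}
V = √(2·(4.96·1000)/1000) = 3.15 m/s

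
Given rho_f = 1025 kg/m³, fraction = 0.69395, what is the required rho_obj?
Formula: f_{sub} = \frac{\rho_{obj}}{\rho_f}
Substituting knowns: 0.69395 = rho_obj/1025
Solving for rho_obj: rho_obj = 0.69395·1025 = 711.3 kg/m³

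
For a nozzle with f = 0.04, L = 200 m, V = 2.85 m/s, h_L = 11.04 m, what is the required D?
Formula: h_L = f \frac{L}{D} \frac{V^2}{2g}
Substituting knowns: 11.04 = 0.04·(200/D)·2.85²/(2·9.81)
Solving for D: D = 0.04·200·2.85²/(2·9.81·11.04) = 0.3 m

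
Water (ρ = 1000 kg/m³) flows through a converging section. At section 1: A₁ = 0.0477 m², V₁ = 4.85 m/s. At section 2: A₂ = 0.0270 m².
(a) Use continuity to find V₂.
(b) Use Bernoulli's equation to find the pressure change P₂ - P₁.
(a) Continuity: A₁V₁=A₂V₂ -> V₂=A₁V₁/A₂=0.0477*4.85/0.0270=8.57 m/s
(b) Bernoulli: P₂-P₁=0.5*rho*(V₁^2-V₂^2)/1000=0.5*1000*(4.85^2-8.57^2)/1000=-24.96 kPa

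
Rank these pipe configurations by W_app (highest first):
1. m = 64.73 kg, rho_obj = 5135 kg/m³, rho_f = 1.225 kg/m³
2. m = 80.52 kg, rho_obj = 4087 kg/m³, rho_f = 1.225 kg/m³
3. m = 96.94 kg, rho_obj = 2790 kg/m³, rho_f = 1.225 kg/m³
Case 1: W_app = 634.8 N
Case 2: W_app = 789.7 N
Case 3: W_app = 950.6 N
Ranking (highest first): 3, 2, 1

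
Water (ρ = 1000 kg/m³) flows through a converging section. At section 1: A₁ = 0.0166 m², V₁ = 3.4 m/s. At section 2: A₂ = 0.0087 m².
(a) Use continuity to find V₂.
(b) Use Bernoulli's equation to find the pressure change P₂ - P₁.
(a) Continuity: A₁V₁=A₂V₂ -> V₂=A₁V₁/A₂=0.0166*3.4/0.0087=6.49 m/s
(b) Bernoulli: P₂-P₁=0.5*rho*(V₁^2-V₂^2)/1000=0.5*1000*(3.4^2-6.49^2)/1000=-15.28 kPa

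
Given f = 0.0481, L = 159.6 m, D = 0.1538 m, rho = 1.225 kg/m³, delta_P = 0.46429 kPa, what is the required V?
Formula: \Delta P = f \frac{L}{D} \frac{\rho V^2}{2}
Substituting knowns: 0.46429 = 0.0481·(159.6/0.1538)·0.5·1.225·V²/1000
Solving for V: V = √((0.46429·1000)/(0.0481·(159.6/0.1538)·0.5·1.225)) = 3.897 m/s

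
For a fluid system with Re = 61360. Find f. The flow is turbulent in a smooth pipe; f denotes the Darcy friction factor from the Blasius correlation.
Formula: f = \frac{0.316}{Re^{0.25}}
f = 0.316/61360^0.25 = 0.02008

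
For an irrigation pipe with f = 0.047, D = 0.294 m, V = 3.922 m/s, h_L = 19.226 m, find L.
Formula: h_L = f \frac{L}{D} \frac{V^2}{2g}
Substituting knowns: 19.226 = 0.047·(L/0.294)·3.922²/(2·9.81)
Solving for L: L = 19.226·2·9.81·0.294/(0.047·3.922²) = 153.4 m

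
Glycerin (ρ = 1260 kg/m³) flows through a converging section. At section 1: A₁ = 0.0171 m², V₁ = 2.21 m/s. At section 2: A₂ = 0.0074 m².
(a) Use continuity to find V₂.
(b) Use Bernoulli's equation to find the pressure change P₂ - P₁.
(a) Continuity: A₁V₁=A₂V₂ -> V₂=A₁V₁/A₂=0.0171*2.21/0.0074=5.11 m/s
(b) Bernoulli: P₂-P₁=0.5*rho*(V₁^2-V₂^2)/1000=0.5*1260*(2.21^2-5.11^2)/1000=-13.37 kPa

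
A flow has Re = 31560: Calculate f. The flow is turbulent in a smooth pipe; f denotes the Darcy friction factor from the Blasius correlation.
Formula: f = \frac{0.316}{Re^{0.25}}
f = 0.316/31560^0.25 = 0.02371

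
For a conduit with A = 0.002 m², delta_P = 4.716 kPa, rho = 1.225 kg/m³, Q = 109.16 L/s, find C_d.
Formula: Q = C_d A \sqrt{\frac{2 \Delta P}{\rho}}
Substituting knowns: 109.16 = C_d·0.002·√(2·(4.716·1000)/1.225)·1000
Solving for C_d: C_d = (109.16/1000)/(0.002·√(2·(4.716·1000)/1.225)) = 0.622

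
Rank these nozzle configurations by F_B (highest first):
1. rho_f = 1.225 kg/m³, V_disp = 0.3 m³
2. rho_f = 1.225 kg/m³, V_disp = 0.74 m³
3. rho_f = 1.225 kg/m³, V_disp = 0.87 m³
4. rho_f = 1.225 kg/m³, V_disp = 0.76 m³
Case 1: F_B = 3.605 N
Case 2: F_B = 8.893 N
Case 3: F_B = 10.46 N
Case 4: F_B = 9.133 N
Ranking (highest first): 3, 4, 2, 1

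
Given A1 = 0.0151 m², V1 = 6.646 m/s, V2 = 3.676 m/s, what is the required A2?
Formula: V_2 = \frac{A_1 V_1}{A_2}
Substituting knowns: 3.676 = 0.0151·6.646/A2
Solving for A2: A2 = 0.0151·6.646/3.676 = 0.0273 m²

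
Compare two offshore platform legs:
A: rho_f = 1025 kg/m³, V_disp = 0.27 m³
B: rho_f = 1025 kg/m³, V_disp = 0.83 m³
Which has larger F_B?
F_B(A) = 2715 N, F_B(B) = 8346 N. Answer: B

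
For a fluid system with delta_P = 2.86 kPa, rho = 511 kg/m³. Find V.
Formula: V = \sqrt{\frac{2 \Delta P}{\rho}}
V = √(2·(2.86·1000)/511) = 3.346 m/s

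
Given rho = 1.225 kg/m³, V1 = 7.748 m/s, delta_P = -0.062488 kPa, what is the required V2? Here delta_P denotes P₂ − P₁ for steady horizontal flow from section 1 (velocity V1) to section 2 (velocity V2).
Formula: \Delta P = \frac{1}{2} \rho (V_1^2 - V_2^2)
Substituting knowns: -0.062488 = 0.5·1.225·(7.748² − V2²)/1000
Solving for V2: V2 = √(7.748² − 2·(-0.062488·1000)/1.225) = 12.73 m/s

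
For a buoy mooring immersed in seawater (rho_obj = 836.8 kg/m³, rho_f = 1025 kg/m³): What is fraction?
Formula: f_{sub} = \frac{\rho_{obj}}{\rho_f}
fraction = 836.8/1025 = 0.8164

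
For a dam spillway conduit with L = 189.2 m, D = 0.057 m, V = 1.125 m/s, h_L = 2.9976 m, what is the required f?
Formula: h_L = f \frac{L}{D} \frac{V^2}{2g}
Substituting knowns: 2.9976 = f·(189.2/0.057)·1.125²/(2·9.81)
Solving for f: f = 2.9976·2·9.81/((189.2/0.057)·1.125²) = 0.014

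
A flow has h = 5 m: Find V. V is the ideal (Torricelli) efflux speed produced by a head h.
Formula: V = \sqrt{2 g h}
V = √(2·9.81·5) = 9.905 m/s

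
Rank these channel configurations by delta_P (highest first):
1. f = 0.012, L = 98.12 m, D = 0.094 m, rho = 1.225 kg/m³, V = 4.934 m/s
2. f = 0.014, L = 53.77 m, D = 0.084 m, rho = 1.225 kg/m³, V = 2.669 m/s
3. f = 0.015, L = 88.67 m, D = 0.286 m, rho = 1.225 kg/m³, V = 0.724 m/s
Case 1: delta_P = 0.1868 kPa
Case 2: delta_P = 0.0391 kPa
Case 3: delta_P = 0.001493 kPa
Ranking (highest first): 1, 2, 3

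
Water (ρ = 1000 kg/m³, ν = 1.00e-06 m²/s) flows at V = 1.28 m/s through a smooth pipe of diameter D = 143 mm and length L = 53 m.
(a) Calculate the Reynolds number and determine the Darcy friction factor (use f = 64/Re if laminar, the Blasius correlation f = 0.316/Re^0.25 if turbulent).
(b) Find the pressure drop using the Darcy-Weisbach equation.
(a) Re = V·D/ν = 1.28·0.143/1.00e-06 = 183040 → turbulent (Re > 4000); f = 0.316/Re^0.25 = 0.316/183040^0.25 = 0.015277 (Blasius is strictly valid for Re ≲ 1e5; used here as the smooth-pipe estimate the problem specifies)
(b) Darcy-Weisbach: ΔP = f·(L/D)·½ρV²/1000 = 0.015277·(53/0.143)·½·1000·1.28²/1000 = 4.638 kPa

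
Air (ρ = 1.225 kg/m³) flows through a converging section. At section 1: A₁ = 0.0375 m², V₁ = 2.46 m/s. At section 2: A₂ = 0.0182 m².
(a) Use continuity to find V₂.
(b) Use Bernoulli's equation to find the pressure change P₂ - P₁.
(a) Continuity: A₁V₁=A₂V₂ -> V₂=A₁V₁/A₂=0.0375*2.46/0.0182=5.07 m/s
(b) Bernoulli: P₂-P₁=0.5*rho*(V₁^2-V₂^2)/1000=0.5*1.225*(2.46^2-5.07^2)/1000=-0.01204 kPa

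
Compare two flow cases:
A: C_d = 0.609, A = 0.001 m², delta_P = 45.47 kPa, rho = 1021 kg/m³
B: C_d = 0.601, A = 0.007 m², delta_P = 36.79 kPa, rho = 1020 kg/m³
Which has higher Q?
Q(A) = 5.748 L/s, Q(B) = 35.73 L/s. Answer: B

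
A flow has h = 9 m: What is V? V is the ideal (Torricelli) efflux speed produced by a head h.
Formula: V = \sqrt{2 g h}
V = √(2·9.81·9) = 13.29 m/s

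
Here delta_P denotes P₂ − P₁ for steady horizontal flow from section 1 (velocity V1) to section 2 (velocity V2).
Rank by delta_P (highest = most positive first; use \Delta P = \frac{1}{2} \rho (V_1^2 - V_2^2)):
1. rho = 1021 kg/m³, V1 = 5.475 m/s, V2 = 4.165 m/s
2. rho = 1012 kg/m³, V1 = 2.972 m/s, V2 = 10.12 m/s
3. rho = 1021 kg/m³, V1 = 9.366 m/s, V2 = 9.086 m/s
Case 1: delta_P = 6.447 kPa
Case 2: delta_P = -47.35 kPa
Case 3: delta_P = 2.638 kPa
Ranking (highest first): 1, 3, 2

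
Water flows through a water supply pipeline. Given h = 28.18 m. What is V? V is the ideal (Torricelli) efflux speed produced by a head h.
Formula: V = \sqrt{2 g h}
V = √(2·9.81·28.18) = 23.51 m/s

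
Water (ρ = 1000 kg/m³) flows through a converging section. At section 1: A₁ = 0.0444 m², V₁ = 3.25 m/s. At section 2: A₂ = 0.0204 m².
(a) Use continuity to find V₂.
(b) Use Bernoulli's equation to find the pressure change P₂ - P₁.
(a) Continuity: A₁V₁=A₂V₂ -> V₂=A₁V₁/A₂=0.0444*3.25/0.0204=7.07 m/s
(b) Bernoulli: P₂-P₁=0.5*rho*(V₁^2-V₂^2)/1000=0.5*1000*(3.25^2-7.07^2)/1000=-19.71 kPa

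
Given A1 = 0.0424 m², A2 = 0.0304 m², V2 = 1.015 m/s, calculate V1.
Formula: V_2 = \frac{A_1 V_1}{A_2}
Substituting knowns: 1.015 = 0.0424·V1/0.0304
Solving for V1: V1 = 1.015·0.0304/0.0424 = 0.7277 m/s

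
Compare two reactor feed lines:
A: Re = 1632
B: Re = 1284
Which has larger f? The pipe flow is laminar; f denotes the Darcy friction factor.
f(A) = 0.03922, f(B) = 0.04984. Answer: B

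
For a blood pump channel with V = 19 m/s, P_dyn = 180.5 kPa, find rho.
Formula: P_{dyn} = \frac{1}{2} \rho V^2
Substituting knowns: 180.5 = 0.5·rho·19²/1000
Solving for rho: rho = 2·(180.5·1000)/19² = 1000 kg/m³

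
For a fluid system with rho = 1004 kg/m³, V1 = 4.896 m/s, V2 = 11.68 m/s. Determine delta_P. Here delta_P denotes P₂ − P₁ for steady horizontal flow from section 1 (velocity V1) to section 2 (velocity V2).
Formula: \Delta P = \frac{1}{2} \rho (V_1^2 - V_2^2)
delta_P = 0.5·1004·(4.896² − 11.68²)/1000 = -56.45 kPa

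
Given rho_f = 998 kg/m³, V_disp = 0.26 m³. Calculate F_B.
Formula: F_B = \rho_f g V_{disp}
F_B = 998·9.81·0.26 = 2545 N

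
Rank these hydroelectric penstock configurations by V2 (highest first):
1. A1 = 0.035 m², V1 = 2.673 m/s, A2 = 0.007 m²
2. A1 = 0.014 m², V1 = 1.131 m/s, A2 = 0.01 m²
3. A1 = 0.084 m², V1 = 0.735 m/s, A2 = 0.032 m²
Case 1: V2 = 13.37 m/s
Case 2: V2 = 1.583 m/s
Case 3: V2 = 1.929 m/s
Ranking (highest first): 1, 3, 2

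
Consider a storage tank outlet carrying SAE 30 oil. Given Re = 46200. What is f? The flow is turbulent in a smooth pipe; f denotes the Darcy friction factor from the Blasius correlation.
Formula: f = \frac{0.316}{Re^{0.25}}
f = 0.316/46200^0.25 = 0.02155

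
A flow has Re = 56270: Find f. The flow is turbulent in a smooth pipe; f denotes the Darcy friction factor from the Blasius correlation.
Formula: f = \frac{0.316}{Re^{0.25}}
f = 0.316/56270^0.25 = 0.02052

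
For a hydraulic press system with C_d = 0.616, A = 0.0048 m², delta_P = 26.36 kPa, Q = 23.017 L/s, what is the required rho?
Formula: Q = C_d A \sqrt{\frac{2 \Delta P}{\rho}}
Substituting knowns: 23.017 = 0.616·0.0048·√(2·(26.36·1000)/rho)·1000
Solving for rho: rho = 2·(26.36·1000)/((23.017/1000)/(0.616·0.0048))² = 870 kg/m³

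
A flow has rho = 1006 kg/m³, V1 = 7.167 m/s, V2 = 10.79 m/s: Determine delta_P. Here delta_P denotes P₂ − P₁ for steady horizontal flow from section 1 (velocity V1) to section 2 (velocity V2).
Formula: \Delta P = \frac{1}{2} \rho (V_1^2 - V_2^2)
delta_P = 0.5·1006·(7.167² − 10.79²)/1000 = -32.72 kPa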